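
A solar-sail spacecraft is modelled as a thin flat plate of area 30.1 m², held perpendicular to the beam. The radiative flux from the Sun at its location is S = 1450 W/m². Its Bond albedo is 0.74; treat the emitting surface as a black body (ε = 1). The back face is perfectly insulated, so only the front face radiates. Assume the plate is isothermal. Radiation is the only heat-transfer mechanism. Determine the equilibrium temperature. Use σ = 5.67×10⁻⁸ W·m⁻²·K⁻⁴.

T ≈ 286 K

At equilibrium, absorbed power = emitted power.
Absorbing cross-section = A = 30.10 m²; emitting surface = A = 30.10 m² (ratio 1).
(1−a)S·A_cross = εσ·A_surf·T⁴  ⇒  T⁴ = (1−a)S/(1σ).
T⁴ = 0.260·1450/(1·5.67×10⁻⁸) = 6.649×10⁹ K⁴.
T = (6.649×10⁹)^(1/4).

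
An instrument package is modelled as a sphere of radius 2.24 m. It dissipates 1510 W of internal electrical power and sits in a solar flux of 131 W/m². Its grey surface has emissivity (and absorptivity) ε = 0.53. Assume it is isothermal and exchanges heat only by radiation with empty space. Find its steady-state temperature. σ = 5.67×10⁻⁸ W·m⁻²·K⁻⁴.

At steady state, absorbed solar power + internal power = radiated power.
Absorbed: α·S·A_cross = 0.53·131·15.76 = 1094 W (cross-section πr²).
Total input = 1094 + 1510 = 2604 W.
Radiated: εσ·A_surf·T⁴ with A_surf = 4πr² = 63.05 m².
T⁴ = 2604/(0.53·5.67×10⁻⁸·63.05) = 1.375×10⁹ K⁴.

T ≈ 193 K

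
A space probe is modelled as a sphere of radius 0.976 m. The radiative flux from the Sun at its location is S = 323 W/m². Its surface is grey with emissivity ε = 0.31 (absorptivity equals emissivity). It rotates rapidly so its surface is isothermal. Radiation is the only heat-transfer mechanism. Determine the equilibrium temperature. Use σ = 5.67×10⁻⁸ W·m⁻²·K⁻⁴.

At equilibrium, absorbed power = emitted power.
Absorbing cross-section = πr² = 2.993 m²; emitting surface = 4πr² = 11.97 m² (ratio 4).
εS·A_cross = εσ·A_surf·T⁴  ⇒  T⁴ = S/(4σ)   (ε cancels).
T⁴ = 323/(4·5.67×10⁻⁸) = 1.424×10⁹ K⁴.
T = (1.424×10⁹)^(1/4).

T ≈ 194 K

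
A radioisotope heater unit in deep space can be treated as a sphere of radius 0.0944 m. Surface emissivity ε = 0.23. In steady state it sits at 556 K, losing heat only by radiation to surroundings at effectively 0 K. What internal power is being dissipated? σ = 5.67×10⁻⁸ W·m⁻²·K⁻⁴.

P ≈ 140 W

Steady state: P = εσA T⁴.
A = 4πr² = 0.1120 m²; T⁴ = (556)⁴ = 9.557×10¹⁰ K⁴.
P = 0.23 × 5.67×10⁻⁸ × 0.1120 × 9.557×10¹⁰.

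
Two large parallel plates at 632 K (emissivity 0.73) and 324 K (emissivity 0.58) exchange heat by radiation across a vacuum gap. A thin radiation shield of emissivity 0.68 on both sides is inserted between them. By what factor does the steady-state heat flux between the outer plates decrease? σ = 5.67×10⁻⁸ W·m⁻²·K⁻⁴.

Without shield: q₀ = σΔ(T⁴)/(1/ε₁+1/ε₂−1) with denominator 2.094.
With shield the two gaps are in series; the resistances add: (1/ε₁+1/ε_s−1)+(1/ε_s+1/ε₂−1) = 1.840+2.195 = 4.035.
Heat-flux ratio q₀/q = 4.035/2.094.

factor ≈ 1.93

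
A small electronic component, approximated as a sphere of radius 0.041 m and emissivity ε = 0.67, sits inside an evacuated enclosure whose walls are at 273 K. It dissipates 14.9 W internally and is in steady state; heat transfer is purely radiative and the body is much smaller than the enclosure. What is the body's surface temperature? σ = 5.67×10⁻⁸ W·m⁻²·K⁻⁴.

T ≈ 394 K

For a small grey body in a large enclosure, net radiated power = εσA(T⁴ − T_w⁴).
Steady state: P = εσA(T⁴ − T_w⁴) with A = 4πr² = 0.02112 m².
T⁴ = P/(εσA) + T_w⁴ = 14.9/(0.67·5.67×10⁻⁸·0.02112) + (273)⁴
    = 1.857×10¹⁰ + 5.555×10⁹ = 2.412×10¹⁰ K⁴.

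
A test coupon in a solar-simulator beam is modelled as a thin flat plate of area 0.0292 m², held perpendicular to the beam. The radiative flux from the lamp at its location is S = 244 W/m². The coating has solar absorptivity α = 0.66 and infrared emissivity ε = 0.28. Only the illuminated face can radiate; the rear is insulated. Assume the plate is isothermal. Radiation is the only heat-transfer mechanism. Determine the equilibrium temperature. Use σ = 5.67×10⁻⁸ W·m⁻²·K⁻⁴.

T ≈ 317 K

At equilibrium, absorbed power = emitted power.
Absorbing cross-section = A = 0.02920 m²; emitting surface = A = 0.02920 m² (ratio 1).
αS·A_cross = εσ·A_surf·T⁴  ⇒  T⁴ = αS/(ε·1σ).
T⁴ = 0.660·244/(0.28·1·5.67×10⁻⁸) = 1.014×10¹⁰ K⁴.
T = (1.014×10¹⁰)^(1/4).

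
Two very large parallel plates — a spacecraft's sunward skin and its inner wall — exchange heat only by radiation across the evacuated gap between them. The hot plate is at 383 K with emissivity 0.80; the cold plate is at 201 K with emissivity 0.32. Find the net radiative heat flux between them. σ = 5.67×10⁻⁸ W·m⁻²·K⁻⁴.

q ≈ 334 W/m²

For two infinite grey parallel plates, q = σ(T₁⁴ − T₂⁴)/(1/ε₁ + 1/ε₂ − 1).
T₁⁴ − T₂⁴ = 2.152×10¹⁰ − 1.632×10⁹ = 1.989×10¹⁰ K⁴.
1/ε₁ + 1/ε₂ − 1 = 1.250 + 3.125 − 1 = 3.375.
q = 5.67×10⁻⁸ × 1.989×10¹⁰ / 3.375.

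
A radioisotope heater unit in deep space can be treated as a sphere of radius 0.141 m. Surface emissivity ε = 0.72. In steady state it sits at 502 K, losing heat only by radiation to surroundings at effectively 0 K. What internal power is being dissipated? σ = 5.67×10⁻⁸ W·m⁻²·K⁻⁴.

P ≈ 648 W

Steady state: P = εσA T⁴.
A = 4πr² = 0.2498 m²; T⁴ = (502)⁴ = 6.351×10¹⁰ K⁴.
P = 0.72 × 5.67×10⁻⁸ × 0.2498 × 6.351×10¹⁰.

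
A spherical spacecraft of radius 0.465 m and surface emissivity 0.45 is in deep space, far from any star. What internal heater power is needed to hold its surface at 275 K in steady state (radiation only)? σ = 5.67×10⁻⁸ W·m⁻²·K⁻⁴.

P = εσ·4πr²·T⁴.
4πr² = 2.717 m²; T⁴ = 5.719×10⁹ K⁴.
P = 0.45·5.67×10⁻⁸·2.717·5.719×10⁹.

P ≈ 396 W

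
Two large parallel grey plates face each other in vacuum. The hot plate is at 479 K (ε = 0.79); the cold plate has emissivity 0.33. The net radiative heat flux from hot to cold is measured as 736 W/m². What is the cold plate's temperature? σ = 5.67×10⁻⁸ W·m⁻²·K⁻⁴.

T₂ ≈ 315 K

q = σ(T₁⁴ − T₂⁴)/(1/ε₁ + 1/ε₂ − 1); denominator = 3.296.
T₂⁴ = T₁⁴ − q·(1/ε₁+1/ε₂−1)/σ = 5.264×10¹⁰ − 736·3.296/5.67×10⁻⁸
    = 9.857×10⁹ K⁴.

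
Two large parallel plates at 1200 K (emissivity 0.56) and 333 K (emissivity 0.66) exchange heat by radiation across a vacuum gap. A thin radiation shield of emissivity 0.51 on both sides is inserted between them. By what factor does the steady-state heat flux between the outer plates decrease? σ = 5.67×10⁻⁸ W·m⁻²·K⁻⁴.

factor ≈ 2.27

Without shield: q₀ = σΔ(T⁴)/(1/ε₁+1/ε₂−1) with denominator 2.301.
With shield the two gaps are in series; the resistances add: (1/ε₁+1/ε_s−1)+(1/ε_s+1/ε₂−1) = 2.746+2.476 = 5.222.
Heat-flux ratio q₀/q = 5.222/2.301.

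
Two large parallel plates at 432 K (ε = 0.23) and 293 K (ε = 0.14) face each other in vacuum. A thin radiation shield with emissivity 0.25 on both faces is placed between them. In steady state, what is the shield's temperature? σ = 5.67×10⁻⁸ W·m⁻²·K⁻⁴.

In steady state the net flux on the hot side equals that on the cold side.
σ(T₁⁴−T_s⁴)/D₁ = σ(T_s⁴−T₂⁴)/D₂, with D₁ = 1/ε₁+1/ε_s−1 = 7.348, D₂ = 1/ε_s+1/ε₂−1 = 10.14.
Solve for T_s⁴: T_s⁴ = (D₂·T₁⁴ + D₁·T₂⁴)/(D₁+D₂) = 2.329×10¹⁰ K⁴.

T_s ≈ 391 K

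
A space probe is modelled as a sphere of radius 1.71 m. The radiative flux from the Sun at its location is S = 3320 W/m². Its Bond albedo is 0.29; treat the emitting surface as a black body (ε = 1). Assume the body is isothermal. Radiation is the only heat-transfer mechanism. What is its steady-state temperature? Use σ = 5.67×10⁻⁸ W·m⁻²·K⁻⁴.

T ≈ 319 K

At equilibrium, absorbed power = emitted power.
Absorbing cross-section = πr² = 9.186 m²; emitting surface = 4πr² = 36.75 m² (ratio 4).
(1−a)S·A_cross = εσ·A_surf·T⁴  ⇒  T⁴ = (1−a)S/(4σ).
T⁴ = 0.710·3320/(4·5.67×10⁻⁸) = 1.039×10¹⁰ K⁴.
T = (1.039×10¹⁰)^(1/4).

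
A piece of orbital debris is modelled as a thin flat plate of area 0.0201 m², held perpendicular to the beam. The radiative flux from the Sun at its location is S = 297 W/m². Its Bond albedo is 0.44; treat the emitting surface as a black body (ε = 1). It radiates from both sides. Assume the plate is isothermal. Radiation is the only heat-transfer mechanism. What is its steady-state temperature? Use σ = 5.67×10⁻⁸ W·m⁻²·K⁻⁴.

T ≈ 196 K

At equilibrium, absorbed power = emitted power.
Absorbing cross-section = A = 0.02010 m²; emitting surface = 2A = 0.04020 m² (ratio 2).
(1−a)S·A_cross = εσ·A_surf·T⁴  ⇒  T⁴ = (1−a)S/(2σ).
T⁴ = 0.560·297/(2·5.67×10⁻⁸) = 1.467×10⁹ K⁴.
T = (1.467×10⁹)^(1/4).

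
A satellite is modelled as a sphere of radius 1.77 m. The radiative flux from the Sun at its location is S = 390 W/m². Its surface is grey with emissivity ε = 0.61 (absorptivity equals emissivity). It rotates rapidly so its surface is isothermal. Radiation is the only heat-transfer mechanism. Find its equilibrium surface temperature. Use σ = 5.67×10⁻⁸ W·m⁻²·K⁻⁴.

T ≈ 204 K

At equilibrium, absorbed power = emitted power.
Absorbing cross-section = πr² = 9.842 m²; emitting surface = 4πr² = 39.37 m² (ratio 4).
εS·A_cross = εσ·A_surf·T⁴  ⇒  T⁴ = S/(4σ)   (ε cancels).
T⁴ = 390/(4·5.67×10⁻⁸) = 1.720×10⁹ K⁴.
T = (1.720×10⁹)^(1/4).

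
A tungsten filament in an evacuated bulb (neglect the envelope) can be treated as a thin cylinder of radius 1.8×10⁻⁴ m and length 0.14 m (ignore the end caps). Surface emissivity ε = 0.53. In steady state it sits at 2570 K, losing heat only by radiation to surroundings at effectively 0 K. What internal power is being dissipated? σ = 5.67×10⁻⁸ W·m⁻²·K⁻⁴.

Steady state: P = εσA T⁴.
A = 2πrL = 1.583×10⁻⁴ m²; T⁴ = (2570)⁴ = 4.362×10¹³ K⁴.
P = 0.53 × 5.67×10⁻⁸ × 1.583×10⁻⁴ × 4.362×10¹³.

P ≈ 208 W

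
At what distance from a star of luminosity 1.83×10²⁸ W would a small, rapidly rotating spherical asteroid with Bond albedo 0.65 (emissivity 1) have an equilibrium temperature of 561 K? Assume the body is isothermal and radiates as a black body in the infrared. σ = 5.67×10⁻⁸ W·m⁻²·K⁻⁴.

For an isothermal black-emitting sphere, (1−a)S·πr² = σ·4πr²·T⁴ ⇒ S = 4σT⁴/(1−a).
S = 4·5.67×10⁻⁸·(561)⁴/0.350 = 64180 W/m².
Flux falls as S = L/(4πd²), so d = √(L/(4πS)) = √(1.83×10²⁸/(4π·64180)).

d ≈ 1.51×10¹¹ m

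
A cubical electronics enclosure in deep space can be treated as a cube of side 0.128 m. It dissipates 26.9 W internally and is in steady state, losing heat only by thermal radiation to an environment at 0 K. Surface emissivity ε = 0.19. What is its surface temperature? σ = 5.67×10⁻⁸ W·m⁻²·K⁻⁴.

Steady state: internal power = radiated power, P = εσA T⁴.
Radiating area A = 6L² = 0.09830 m².
T⁴ = P/(εσA) = 26.9/(0.19·5.67×10⁻⁸·0.09830) = 2.540×10¹⁰ K⁴.
T = (2.540×10¹⁰)^(1/4).

T ≈ 399 K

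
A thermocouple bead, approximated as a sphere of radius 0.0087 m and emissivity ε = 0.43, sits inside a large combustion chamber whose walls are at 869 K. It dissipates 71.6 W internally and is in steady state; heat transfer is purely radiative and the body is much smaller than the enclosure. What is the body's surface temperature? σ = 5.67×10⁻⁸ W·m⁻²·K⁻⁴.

T ≈ 1380 K

For a small grey body in a large enclosure, net radiated power = εσA(T⁴ − T_w⁴).
Steady state: P = εσA(T⁴ − T_w⁴) with A = 4πr² = 9.511×10⁻⁴ m².
T⁴ = P/(εσA) + T_w⁴ = 71.6/(0.43·5.67×10⁻⁸·9.511×10⁻⁴) + (869)⁴
    = 3.088×10¹² + 5.703×10¹¹ = 3.658×10¹² K⁴.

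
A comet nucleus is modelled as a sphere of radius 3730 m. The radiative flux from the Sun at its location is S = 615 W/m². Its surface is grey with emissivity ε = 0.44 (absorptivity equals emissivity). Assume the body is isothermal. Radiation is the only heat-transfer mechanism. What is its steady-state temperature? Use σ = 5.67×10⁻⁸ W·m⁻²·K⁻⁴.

At equilibrium, absorbed power = emitted power.
Absorbing cross-section = πr² = 4.371×10⁷ m²; emitting surface = 4πr² = 1.748×10⁸ m² (ratio 4).
εS·A_cross = εσ·A_surf·T⁴  ⇒  T⁴ = S/(4σ)   (ε cancels).
T⁴ = 615/(4·5.67×10⁻⁸) = 2.712×10⁹ K⁴.
T = (2.712×10⁹)^(1/4).

T ≈ 228 K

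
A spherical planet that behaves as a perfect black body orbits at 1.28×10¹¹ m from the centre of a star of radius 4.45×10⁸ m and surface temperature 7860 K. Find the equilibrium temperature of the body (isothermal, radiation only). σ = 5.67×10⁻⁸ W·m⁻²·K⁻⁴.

The star's surface emits σT_*⁴; at distance d the flux is S = σT_*⁴(R_*/d)².
S = 5.67×10⁻⁸·(7860)⁴·(4.45×10⁸/1.28×10¹¹)² = 2616 W/m².
For an isothermal sphere T⁴ = (1−a)S/(4σ) = 1.153×10¹⁰ K⁴.

T ≈ 328 K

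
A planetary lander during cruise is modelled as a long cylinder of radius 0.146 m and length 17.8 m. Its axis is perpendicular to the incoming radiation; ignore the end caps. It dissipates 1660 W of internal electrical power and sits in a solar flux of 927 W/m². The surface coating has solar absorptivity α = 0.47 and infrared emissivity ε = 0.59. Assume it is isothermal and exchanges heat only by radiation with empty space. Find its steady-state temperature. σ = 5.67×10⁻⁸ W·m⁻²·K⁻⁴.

T ≈ 291 K

At steady state, absorbed solar power + internal power = radiated power.
Absorbed: α·S·A_cross = 0.47·927·5.198 = 2265 W (cross-section 2rL).
Total input = 2265 + 1660 = 3925 W.
Radiated: εσ·A_surf·T⁴ with A_surf = 2πrL = 16.33 m².
T⁴ = 3925/(0.59·5.67×10⁻⁸·16.33) = 7.185×10⁹ K⁴.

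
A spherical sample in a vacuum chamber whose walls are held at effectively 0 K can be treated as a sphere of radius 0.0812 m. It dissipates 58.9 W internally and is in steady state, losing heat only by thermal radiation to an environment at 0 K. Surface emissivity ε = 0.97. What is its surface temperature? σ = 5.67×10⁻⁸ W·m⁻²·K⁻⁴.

Steady state: internal power = radiated power, P = εσA T⁴.
Radiating area A = 4πr² = 0.08286 m².
T⁴ = P/(εσA) = 58.9/(0.97·5.67×10⁻⁸·0.08286) = 1.293×10¹⁰ K⁴.
T = (1.293×10¹⁰)^(1/4).

T ≈ 337 K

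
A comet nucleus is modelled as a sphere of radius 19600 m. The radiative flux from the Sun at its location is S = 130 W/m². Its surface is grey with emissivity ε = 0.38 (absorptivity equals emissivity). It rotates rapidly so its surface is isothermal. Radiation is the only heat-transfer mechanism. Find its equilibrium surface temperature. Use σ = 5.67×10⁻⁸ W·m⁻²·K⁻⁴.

At equilibrium, absorbed power = emitted power.
Absorbing cross-section = πr² = 1.207×10⁹ m²; emitting surface = 4πr² = 4.827×10⁹ m² (ratio 4).
εS·A_cross = εσ·A_surf·T⁴  ⇒  T⁴ = S/(4σ)   (ε cancels).
T⁴ = 130/(4·5.67×10⁻⁸) = 5.732×10⁸ K⁴.
T = (5.732×10⁸)^(1/4).

T ≈ 155 K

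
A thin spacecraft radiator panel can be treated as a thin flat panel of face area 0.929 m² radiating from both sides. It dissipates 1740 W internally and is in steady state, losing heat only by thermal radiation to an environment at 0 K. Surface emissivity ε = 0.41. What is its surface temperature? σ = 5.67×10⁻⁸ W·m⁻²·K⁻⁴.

T ≈ 448 K

Steady state: internal power = radiated power, P = εσA T⁴.
Radiating area A = 2·0.929 = 1.858 m².
T⁴ = P/(εσA) = 1740/(0.41·5.67×10⁻⁸·1.858) = 4.028×10¹⁰ K⁴.
T = (4.028×10¹⁰)^(1/4).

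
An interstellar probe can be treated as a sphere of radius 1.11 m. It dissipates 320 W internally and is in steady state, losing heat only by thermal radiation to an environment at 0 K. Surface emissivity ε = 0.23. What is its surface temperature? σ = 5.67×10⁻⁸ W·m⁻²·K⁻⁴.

T ≈ 200 K

Steady state: internal power = radiated power, P = εσA T⁴.
Radiating area A = 4πr² = 15.48 m².
T⁴ = P/(εσA) = 320/(0.23·5.67×10⁻⁸·15.48) = 1.585×10⁹ K⁴.
T = (1.585×10⁹)^(1/4).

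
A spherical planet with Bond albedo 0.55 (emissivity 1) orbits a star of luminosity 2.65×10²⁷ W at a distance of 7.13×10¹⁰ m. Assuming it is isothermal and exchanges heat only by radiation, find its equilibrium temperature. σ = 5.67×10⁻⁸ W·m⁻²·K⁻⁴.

First find the stellar flux at distance d: S = L/(4πd²) = 2.65×10²⁷/(4π·(7.13×10¹⁰)²) = 41480 W/m².
For an isothermal sphere, absorbed (1−a)S·πr² = emitted σ·4πr²·T⁴, so T⁴ = (1−a)S/(4σ).
T⁴ = 0.450·41480/(4·5.67×10⁻⁸) = 8.231×10¹⁰ K⁴.

T ≈ 536 K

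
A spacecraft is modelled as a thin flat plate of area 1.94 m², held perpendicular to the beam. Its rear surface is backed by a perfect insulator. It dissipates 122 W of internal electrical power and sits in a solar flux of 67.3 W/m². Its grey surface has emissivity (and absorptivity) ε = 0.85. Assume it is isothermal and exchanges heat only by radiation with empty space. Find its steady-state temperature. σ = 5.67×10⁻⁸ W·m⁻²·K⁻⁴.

At steady state, absorbed solar power + internal power = radiated power.
Absorbed: α·S·A_cross = 0.85·67.3·1.940 = 111.0 W (cross-section A).
Total input = 111.0 + 122 = 233.0 W.
Radiated: εσ·A_surf·T⁴ with A_surf = A = 1.940 m².
T⁴ = 233.0/(0.85·5.67×10⁻⁸·1.940) = 2.492×10⁹ K⁴.

T ≈ 223 K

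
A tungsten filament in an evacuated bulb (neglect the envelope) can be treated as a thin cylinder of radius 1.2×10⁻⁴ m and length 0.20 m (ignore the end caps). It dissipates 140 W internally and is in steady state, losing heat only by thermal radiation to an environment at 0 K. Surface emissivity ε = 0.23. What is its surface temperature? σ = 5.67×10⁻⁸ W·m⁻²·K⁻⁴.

Steady state: internal power = radiated power, P = εσA T⁴.
Radiating area A = 2πrL = 1.508×10⁻⁴ m².
T⁴ = P/(εσA) = 140/(0.23·5.67×10⁻⁸·1.508×10⁻⁴) = 7.119×10¹³ K⁴.
T = (7.119×10¹³)^(1/4).

T ≈ 2900 K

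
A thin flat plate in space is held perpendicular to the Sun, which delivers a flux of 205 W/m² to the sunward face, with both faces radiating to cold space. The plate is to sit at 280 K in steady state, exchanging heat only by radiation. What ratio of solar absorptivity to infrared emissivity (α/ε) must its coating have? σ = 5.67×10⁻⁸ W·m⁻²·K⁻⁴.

α/ε ≈ 3.40

Balance: αS·A = εσ·2A·T⁴ ⇒ α/ε = 2σT⁴/S.
α/ε = 2·5.67×10⁻⁸·(280)⁴/205 = 2·5.67×10⁻⁸·6.147×10⁹/205.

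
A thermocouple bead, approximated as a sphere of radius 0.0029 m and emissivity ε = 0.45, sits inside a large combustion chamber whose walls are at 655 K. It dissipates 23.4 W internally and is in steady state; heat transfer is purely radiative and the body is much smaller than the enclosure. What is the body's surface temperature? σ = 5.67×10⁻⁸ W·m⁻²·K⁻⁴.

For a small grey body in a large enclosure, net radiated power = εσA(T⁴ − T_w⁴).
Steady state: P = εσA(T⁴ − T_w⁴) with A = 4πr² = 1.057×10⁻⁴ m².
T⁴ = P/(εσA) + T_w⁴ = 23.4/(0.45·5.67×10⁻⁸·1.057×10⁻⁴) + (655)⁴
    = 8.678×10¹² + 1.841×10¹¹ = 8.862×10¹² K⁴.

T ≈ 1730 K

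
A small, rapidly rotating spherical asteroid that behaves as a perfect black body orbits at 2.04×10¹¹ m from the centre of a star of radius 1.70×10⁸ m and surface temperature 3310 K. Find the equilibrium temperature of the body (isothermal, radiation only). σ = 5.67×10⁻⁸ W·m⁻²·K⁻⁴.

T ≈ 67.6 K

The star's surface emits σT_*⁴; at distance d the flux is S = σT_*⁴(R_*/d)².
S = 5.67×10⁻⁸·(3310)⁴·(1.70×10⁸/2.04×10¹¹)² = 4.726 W/m².
For an isothermal sphere T⁴ = (1−a)S/(4σ) = 2.084×10⁷ K⁴.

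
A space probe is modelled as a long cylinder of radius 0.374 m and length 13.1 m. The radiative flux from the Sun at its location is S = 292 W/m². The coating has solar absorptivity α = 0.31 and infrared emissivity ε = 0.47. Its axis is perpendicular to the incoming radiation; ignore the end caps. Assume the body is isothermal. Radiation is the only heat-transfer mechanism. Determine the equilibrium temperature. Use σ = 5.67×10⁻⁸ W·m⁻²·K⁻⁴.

At equilibrium, absorbed power = emitted power.
Absorbing cross-section = 2rL = 9.799 m²; emitting surface = 2πrL = 30.78 m² (ratio π).
αS·A_cross = εσ·A_surf·T⁴  ⇒  T⁴ = αS/(ε·πσ).
T⁴ = 0.310·292/(0.47·π·5.67×10⁻⁸) = 1.081×10⁹ K⁴.
T = (1.081×10⁹)^(1/4).

T ≈ 181 K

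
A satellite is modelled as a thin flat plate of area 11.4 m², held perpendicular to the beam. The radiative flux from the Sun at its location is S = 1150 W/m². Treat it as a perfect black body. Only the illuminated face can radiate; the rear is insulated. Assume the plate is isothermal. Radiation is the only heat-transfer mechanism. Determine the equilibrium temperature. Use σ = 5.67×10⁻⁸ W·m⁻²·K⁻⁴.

T ≈ 377 K

At equilibrium, absorbed power = emitted power.
Absorbing cross-section = A = 11.40 m²; emitting surface = A = 11.40 m² (ratio 1).
S·A_cross = εσ·A_surf·T⁴  ⇒  T⁴ = S/(1σ).
T⁴ = 1.00·1150/(1·5.67×10⁻⁸) = 2.028×10¹⁰ K⁴.
T = (2.028×10¹⁰)^(1/4).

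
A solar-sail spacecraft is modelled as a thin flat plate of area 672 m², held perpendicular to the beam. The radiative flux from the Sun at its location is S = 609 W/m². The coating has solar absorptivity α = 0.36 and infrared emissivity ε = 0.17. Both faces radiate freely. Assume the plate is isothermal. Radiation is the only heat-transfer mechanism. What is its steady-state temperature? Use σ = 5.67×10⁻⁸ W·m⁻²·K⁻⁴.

T ≈ 327 K

At equilibrium, absorbed power = emitted power.
Absorbing cross-section = A = 672.0 m²; emitting surface = 2A = 1344 m² (ratio 2).
αS·A_cross = εσ·A_surf·T⁴  ⇒  T⁴ = αS/(ε·2σ).
T⁴ = 0.360·609/(0.17·2·5.67×10⁻⁸) = 1.137×10¹⁰ K⁴.
T = (1.137×10¹⁰)^(1/4).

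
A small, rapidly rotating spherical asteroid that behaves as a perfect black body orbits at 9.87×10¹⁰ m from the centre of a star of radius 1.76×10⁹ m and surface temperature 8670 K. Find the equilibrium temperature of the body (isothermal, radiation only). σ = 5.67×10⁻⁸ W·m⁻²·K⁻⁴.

The star's surface emits σT_*⁴; at distance d the flux is S = σT_*⁴(R_*/d)².
S = 5.67×10⁻⁸·(8670)⁴·(1.76×10⁹/9.87×10¹⁰)² = 1.019×10⁵ W/m².
For an isothermal sphere T⁴ = (1−a)S/(4σ) = 4.492×10¹¹ K⁴.

T ≈ 819 K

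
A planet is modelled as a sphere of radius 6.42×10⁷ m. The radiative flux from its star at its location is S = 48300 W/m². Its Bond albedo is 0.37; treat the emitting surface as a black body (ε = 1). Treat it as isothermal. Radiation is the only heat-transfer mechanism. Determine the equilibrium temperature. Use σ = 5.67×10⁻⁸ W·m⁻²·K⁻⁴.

T ≈ 605 K

At equilibrium, absorbed power = emitted power.
Absorbing cross-section = πr² = 1.295×10¹⁶ m²; emitting surface = 4πr² = 5.179×10¹⁶ m² (ratio 4).
(1−a)S·A_cross = εσ·A_surf·T⁴  ⇒  T⁴ = (1−a)S/(4σ).
T⁴ = 0.630·48300/(4·5.67×10⁻⁸) = 1.342×10¹¹ K⁴.
T = (1.342×10¹¹)^(1/4).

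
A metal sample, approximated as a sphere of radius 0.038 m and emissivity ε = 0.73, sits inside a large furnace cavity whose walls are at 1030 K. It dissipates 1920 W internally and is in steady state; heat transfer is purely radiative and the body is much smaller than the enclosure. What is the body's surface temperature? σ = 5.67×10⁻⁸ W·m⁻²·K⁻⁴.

T ≈ 1390 K

For a small grey body in a large enclosure, net radiated power = εσA(T⁴ − T_w⁴).
Steady state: P = εσA(T⁴ − T_w⁴) with A = 4πr² = 0.01815 m².
T⁴ = P/(εσA) + T_w⁴ = 1920/(0.73·5.67×10⁻⁸·0.01815) + (1030)⁴
    = 2.556×10¹² + 1.126×10¹² = 3.682×10¹² K⁴.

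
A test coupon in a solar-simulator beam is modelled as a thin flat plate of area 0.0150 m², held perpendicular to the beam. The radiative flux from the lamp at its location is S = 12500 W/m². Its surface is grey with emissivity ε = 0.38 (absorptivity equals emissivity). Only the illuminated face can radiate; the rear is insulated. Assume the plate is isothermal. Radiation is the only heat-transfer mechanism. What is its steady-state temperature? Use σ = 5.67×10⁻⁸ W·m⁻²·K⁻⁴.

At equilibrium, absorbed power = emitted power.
Absorbing cross-section = A = 0.01500 m²; emitting surface = A = 0.01500 m² (ratio 1).
εS·A_cross = εσ·A_surf·T⁴  ⇒  T⁴ = S/(1σ)   (ε cancels).
T⁴ = 12500/(1·5.67×10⁻⁸) = 2.205×10¹¹ K⁴.
T = (2.205×10¹¹)^(1/4).

T ≈ 685 K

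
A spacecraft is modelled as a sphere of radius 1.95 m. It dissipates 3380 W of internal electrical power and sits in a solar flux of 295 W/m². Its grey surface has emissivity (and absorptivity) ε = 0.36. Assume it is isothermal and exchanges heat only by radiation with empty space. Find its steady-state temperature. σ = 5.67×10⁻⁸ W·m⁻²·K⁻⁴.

At steady state, absorbed solar power + internal power = radiated power.
Absorbed: α·S·A_cross = 0.36·295·11.95 = 1269 W (cross-section πr²).
Total input = 1269 + 3380 = 4649 W.
Radiated: εσ·A_surf·T⁴ with A_surf = 4πr² = 47.78 m².
T⁴ = 4649/(0.36·5.67×10⁻⁸·47.78) = 4.766×10⁹ K⁴.

T ≈ 263 K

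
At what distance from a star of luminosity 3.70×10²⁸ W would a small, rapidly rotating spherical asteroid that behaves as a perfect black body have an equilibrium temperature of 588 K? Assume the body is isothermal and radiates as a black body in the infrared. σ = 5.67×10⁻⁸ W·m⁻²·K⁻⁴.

For an isothermal black-emitting sphere, (1−a)S·πr² = σ·4πr²·T⁴ ⇒ S = 4σT⁴/(1−a).
S = 4·5.67×10⁻⁸·(588)⁴/1.00 = 27110 W/m².
Flux falls as S = L/(4πd²), so d = √(L/(4πS)) = √(3.70×10²⁸/(4π·27110)).

d ≈ 3.30×10¹¹ m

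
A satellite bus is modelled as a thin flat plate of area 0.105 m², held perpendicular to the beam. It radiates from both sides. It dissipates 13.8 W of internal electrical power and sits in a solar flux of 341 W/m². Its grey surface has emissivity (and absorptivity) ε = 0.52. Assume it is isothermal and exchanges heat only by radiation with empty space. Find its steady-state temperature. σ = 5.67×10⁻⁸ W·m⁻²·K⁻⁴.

At steady state, absorbed solar power + internal power = radiated power.
Absorbed: α·S·A_cross = 0.52·341·0.1050 = 18.62 W (cross-section A).
Total input = 18.62 + 13.8 = 32.42 W.
Radiated: εσ·A_surf·T⁴ with A_surf = 2A = 0.2100 m².
T⁴ = 32.42/(0.52·5.67×10⁻⁸·0.2100) = 5.236×10⁹ K⁴.

T ≈ 269 K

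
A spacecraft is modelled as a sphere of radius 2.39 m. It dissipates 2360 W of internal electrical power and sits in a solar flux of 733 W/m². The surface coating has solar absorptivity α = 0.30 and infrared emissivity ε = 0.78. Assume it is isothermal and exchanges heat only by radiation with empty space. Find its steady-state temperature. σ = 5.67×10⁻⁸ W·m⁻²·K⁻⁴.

T ≈ 211 K

At steady state, absorbed solar power + internal power = radiated power.
Absorbed: α·S·A_cross = 0.30·733·17.95 = 3946 W (cross-section πr²).
Total input = 3946 + 2360 = 6306 W.
Radiated: εσ·A_surf·T⁴ with A_surf = 4πr² = 71.78 m².
T⁴ = 6306/(0.78·5.67×10⁻⁸·71.78) = 1.986×10⁹ K⁴.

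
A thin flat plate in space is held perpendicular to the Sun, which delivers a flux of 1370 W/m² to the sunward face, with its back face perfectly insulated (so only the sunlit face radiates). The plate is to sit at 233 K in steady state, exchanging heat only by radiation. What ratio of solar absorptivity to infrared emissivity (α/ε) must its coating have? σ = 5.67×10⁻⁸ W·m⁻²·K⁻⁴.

α/ε ≈ 0.122

Balance: αS·A = εσ·1A·T⁴ ⇒ α/ε = σT⁴/S.
α/ε = 5.67×10⁻⁸·(233)⁴/1370 = 5.67×10⁻⁸·2.947×10⁹/1370.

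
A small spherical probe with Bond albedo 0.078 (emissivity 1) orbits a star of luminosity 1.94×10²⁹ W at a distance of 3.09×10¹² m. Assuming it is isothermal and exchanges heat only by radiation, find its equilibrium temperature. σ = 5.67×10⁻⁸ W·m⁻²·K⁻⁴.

First find the stellar flux at distance d: S = L/(4πd²) = 1.94×10²⁹/(4π·(3.09×10¹²)²) = 1617 W/m².
For an isothermal sphere, absorbed (1−a)S·πr² = emitted σ·4πr²·T⁴, so T⁴ = (1−a)S/(4σ).
T⁴ = 0.922·1617/(4·5.67×10⁻⁸) = 6.573×10⁹ K⁴.

T ≈ 285 K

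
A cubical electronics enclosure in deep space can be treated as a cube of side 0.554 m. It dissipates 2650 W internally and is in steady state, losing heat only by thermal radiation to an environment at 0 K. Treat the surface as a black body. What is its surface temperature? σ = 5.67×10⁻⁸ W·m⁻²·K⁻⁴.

Steady state: internal power = radiated power, P = εσA T⁴.
Radiating area A = 6L² = 1.841 m².
T⁴ = P/(εσA) = 2650/(1.0·5.67×10⁻⁸·1.841) = 2.538×10¹⁰ K⁴.
T = (2.538×10¹⁰)^(1/4).

T ≈ 399 K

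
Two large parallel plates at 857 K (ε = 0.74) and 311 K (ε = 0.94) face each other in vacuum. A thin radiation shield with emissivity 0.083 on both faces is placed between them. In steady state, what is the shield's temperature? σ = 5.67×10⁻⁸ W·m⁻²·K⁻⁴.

T_s ≈ 722 K

In steady state the net flux on the hot side equals that on the cold side.
σ(T₁⁴−T_s⁴)/D₁ = σ(T_s⁴−T₂⁴)/D₂, with D₁ = 1/ε₁+1/ε_s−1 = 12.40, D₂ = 1/ε_s+1/ε₂−1 = 12.11.
Solve for T_s⁴: T_s⁴ = (D₂·T₁⁴ + D₁·T₂⁴)/(D₁+D₂) = 2.713×10¹¹ K⁴.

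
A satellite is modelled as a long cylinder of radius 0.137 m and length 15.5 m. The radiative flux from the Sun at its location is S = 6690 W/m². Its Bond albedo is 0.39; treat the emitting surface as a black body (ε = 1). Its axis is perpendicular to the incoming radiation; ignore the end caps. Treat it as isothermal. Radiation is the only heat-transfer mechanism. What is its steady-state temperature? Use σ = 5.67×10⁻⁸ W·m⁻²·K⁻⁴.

At equilibrium, absorbed power = emitted power.
Absorbing cross-section = 2rL = 4.247 m²; emitting surface = 2πrL = 13.34 m² (ratio π).
(1−a)S·A_cross = εσ·A_surf·T⁴  ⇒  T⁴ = (1−a)S/(πσ).
T⁴ = 0.610·6690/(π·5.67×10⁻⁸) = 2.291×10¹⁰ K⁴.
T = (2.291×10¹⁰)^(1/4).

T ≈ 389 K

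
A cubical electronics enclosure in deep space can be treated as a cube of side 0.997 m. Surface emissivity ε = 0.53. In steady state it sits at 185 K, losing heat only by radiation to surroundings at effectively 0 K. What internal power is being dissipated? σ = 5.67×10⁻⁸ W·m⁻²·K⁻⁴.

Steady state: P = εσA T⁴.
A = 6L² = 5.964 m²; T⁴ = (185)⁴ = 1.171×10⁹ K⁴.
P = 0.53 × 5.67×10⁻⁸ × 5.964 × 1.171×10⁹.

P ≈ 210 W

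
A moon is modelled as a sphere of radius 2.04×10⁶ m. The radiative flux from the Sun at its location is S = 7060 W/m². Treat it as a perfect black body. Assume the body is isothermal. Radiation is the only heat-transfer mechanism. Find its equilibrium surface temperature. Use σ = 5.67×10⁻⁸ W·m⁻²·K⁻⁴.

At equilibrium, absorbed power = emitted power.
Absorbing cross-section = πr² = 1.307×10¹³ m²; emitting surface = 4πr² = 5.230×10¹³ m² (ratio 4).
S·A_cross = εσ·A_surf·T⁴  ⇒  T⁴ = S/(4σ).
T⁴ = 1.00·7060/(4·5.67×10⁻⁸) = 3.113×10¹⁰ K⁴.
T = (3.113×10¹⁰)^(1/4).

T ≈ 420 K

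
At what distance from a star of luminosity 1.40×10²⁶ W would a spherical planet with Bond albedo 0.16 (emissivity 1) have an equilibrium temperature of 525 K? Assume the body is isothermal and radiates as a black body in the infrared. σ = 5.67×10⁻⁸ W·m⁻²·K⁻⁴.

For an isothermal black-emitting sphere, (1−a)S·πr² = σ·4πr²·T⁴ ⇒ S = 4σT⁴/(1−a).
S = 4·5.67×10⁻⁸·(525)⁴/0.840 = 20510 W/m².
Flux falls as S = L/(4πd²), so d = √(L/(4πS)) = √(1.40×10²⁶/(4π·20510)).

d ≈ 2.33×10¹⁰ m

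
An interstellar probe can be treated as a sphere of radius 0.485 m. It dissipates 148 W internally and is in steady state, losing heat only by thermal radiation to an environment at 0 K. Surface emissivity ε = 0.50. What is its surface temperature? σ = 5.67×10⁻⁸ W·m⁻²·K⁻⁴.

T ≈ 205 K

Steady state: internal power = radiated power, P = εσA T⁴.
Radiating area A = 4πr² = 2.956 m².
T⁴ = P/(εσA) = 148/(0.50·5.67×10⁻⁸·2.956) = 1.766×10⁹ K⁴.
T = (1.766×10⁹)^(1/4).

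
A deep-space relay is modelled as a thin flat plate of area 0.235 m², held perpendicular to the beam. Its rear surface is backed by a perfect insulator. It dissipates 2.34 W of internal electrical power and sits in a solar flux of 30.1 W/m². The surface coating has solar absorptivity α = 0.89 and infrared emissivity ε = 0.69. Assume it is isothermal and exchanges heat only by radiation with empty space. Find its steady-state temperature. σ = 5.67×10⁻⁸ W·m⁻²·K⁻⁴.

At steady state, absorbed solar power + internal power = radiated power.
Absorbed: α·S·A_cross = 0.89·30.1·0.2350 = 6.295 W (cross-section A).
Total input = 6.295 + 2.34 = 8.635 W.
Radiated: εσ·A_surf·T⁴ with A_surf = A = 0.2350 m².
T⁴ = 8.635/(0.69·5.67×10⁻⁸·0.2350) = 9.393×10⁸ K⁴.

T ≈ 175 K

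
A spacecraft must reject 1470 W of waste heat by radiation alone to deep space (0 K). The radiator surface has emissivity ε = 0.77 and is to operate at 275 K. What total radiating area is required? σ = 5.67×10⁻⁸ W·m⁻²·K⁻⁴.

A ≈ 5.89 m²

P = εσA T⁴ ⇒ A = P/(εσT⁴).
T⁴ = 5.719×10⁹ K⁴.
A = 1470/(0.77 × 5.67×10⁻⁸ × 5.719×10⁹).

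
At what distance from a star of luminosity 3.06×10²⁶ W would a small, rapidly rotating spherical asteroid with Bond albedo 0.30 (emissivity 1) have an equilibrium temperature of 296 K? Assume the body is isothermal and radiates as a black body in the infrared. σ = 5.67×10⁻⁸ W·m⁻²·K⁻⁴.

d ≈ 9.89×10¹⁰ m

For an isothermal black-emitting sphere, (1−a)S·πr² = σ·4πr²·T⁴ ⇒ S = 4σT⁴/(1−a).
S = 4·5.67×10⁻⁸·(296)⁴/0.700 = 2487 W/m².
Flux falls as S = L/(4πd²), so d = √(L/(4πS)) = √(3.06×10²⁶/(4π·2487)).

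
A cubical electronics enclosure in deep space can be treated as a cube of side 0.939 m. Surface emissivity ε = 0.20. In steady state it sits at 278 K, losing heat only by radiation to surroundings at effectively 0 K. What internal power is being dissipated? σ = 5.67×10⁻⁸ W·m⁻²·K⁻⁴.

P ≈ 358 W

Steady state: P = εσA T⁴.
A = 6L² = 5.290 m²; T⁴ = (278)⁴ = 5.973×10⁹ K⁴.
P = 0.20 × 5.67×10⁻⁸ × 5.290 × 5.973×10⁹.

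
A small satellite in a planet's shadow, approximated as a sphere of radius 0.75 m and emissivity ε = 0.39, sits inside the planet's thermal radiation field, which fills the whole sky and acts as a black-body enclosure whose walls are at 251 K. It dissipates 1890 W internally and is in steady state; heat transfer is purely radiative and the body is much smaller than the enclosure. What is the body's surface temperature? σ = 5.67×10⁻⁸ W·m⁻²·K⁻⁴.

T ≈ 356 K

For a small grey body in a large enclosure, net radiated power = εσA(T⁴ − T_w⁴).
Steady state: P = εσA(T⁴ − T_w⁴) with A = 4πr² = 7.069 m².
T⁴ = P/(εσA) + T_w⁴ = 1890/(0.39·5.67×10⁻⁸·7.069) + (251)⁴
    = 1.209×10¹⁰ + 3.969×10⁹ = 1.606×10¹⁰ K⁴.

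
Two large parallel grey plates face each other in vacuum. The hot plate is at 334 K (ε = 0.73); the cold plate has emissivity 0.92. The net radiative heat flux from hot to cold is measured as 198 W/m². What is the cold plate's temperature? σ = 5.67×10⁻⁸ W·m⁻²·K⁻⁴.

T₂ ≈ 293 K

q = σ(T₁⁴ − T₂⁴)/(1/ε₁ + 1/ε₂ − 1); denominator = 1.457.
T₂⁴ = T₁⁴ − q·(1/ε₁+1/ε₂−1)/σ = 1.244×10¹⁰ − 198·1.457/5.67×10⁻⁸
    = 7.357×10⁹ K⁴.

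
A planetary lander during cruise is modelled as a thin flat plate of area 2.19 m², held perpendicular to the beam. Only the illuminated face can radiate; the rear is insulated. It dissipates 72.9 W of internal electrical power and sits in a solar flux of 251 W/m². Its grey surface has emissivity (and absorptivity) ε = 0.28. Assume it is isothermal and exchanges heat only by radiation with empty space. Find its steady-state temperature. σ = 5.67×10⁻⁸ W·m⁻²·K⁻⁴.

T ≈ 284 K

At steady state, absorbed solar power + internal power = radiated power.
Absorbed: α·S·A_cross = 0.28·251·2.190 = 153.9 W (cross-section A).
Total input = 153.9 + 72.9 = 226.8 W.
Radiated: εσ·A_surf·T⁴ with A_surf = A = 2.190 m².
T⁴ = 226.8/(0.28·5.67×10⁻⁸·2.190) = 6.524×10⁹ K⁴.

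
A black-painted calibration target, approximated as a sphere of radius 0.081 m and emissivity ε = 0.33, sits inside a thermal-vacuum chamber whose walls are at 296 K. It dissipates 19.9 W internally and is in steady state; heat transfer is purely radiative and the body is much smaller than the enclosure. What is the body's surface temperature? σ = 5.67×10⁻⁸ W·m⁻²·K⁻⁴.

For a small grey body in a large enclosure, net radiated power = εσA(T⁴ − T_w⁴).
Steady state: P = εσA(T⁴ − T_w⁴) with A = 4πr² = 0.08245 m².
T⁴ = P/(εσA) + T_w⁴ = 19.9/(0.33·5.67×10⁻⁸·0.08245) + (296)⁴
    = 1.290×10¹⁰ + 7.677×10⁹ = 2.058×10¹⁰ K⁴.

T ≈ 379 K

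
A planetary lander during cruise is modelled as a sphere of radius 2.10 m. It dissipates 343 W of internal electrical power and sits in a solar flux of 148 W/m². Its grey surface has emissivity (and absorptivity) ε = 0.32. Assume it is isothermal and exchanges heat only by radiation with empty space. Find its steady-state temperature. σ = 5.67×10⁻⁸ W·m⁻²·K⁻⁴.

T ≈ 178 K

At steady state, absorbed solar power + internal power = radiated power.
Absorbed: α·S·A_cross = 0.32·148·13.85 = 656.1 W (cross-section πr²).
Total input = 656.1 + 343 = 999.1 W.
Radiated: εσ·A_surf·T⁴ with A_surf = 4πr² = 55.42 m².
T⁴ = 999.1/(0.32·5.67×10⁻⁸·55.42) = 9.937×10⁸ K⁴.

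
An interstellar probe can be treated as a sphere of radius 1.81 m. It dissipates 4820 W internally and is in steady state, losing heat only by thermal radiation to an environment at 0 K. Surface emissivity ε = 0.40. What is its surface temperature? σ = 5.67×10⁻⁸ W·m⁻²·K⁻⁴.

T ≈ 268 K

Steady state: internal power = radiated power, P = εσA T⁴.
Radiating area A = 4πr² = 41.17 m².
T⁴ = P/(εσA) = 4820/(0.40·5.67×10⁻⁸·41.17) = 5.162×10⁹ K⁴.
T = (5.162×10⁹)^(1/4).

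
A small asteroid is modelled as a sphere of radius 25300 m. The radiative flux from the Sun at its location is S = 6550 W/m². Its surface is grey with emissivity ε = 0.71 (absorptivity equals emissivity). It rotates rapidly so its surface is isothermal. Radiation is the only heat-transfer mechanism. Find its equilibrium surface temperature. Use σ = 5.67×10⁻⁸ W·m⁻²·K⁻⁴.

T ≈ 412 K

At equilibrium, absorbed power = emitted power.
Absorbing cross-section = πr² = 2.011×10⁹ m²; emitting surface = 4πr² = 8.044×10⁹ m² (ratio 4).
εS·A_cross = εσ·A_surf·T⁴  ⇒  T⁴ = S/(4σ)   (ε cancels).
T⁴ = 6550/(4·5.67×10⁻⁸) = 2.888×10¹⁰ K⁴.
T = (2.888×10¹⁰)^(1/4).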